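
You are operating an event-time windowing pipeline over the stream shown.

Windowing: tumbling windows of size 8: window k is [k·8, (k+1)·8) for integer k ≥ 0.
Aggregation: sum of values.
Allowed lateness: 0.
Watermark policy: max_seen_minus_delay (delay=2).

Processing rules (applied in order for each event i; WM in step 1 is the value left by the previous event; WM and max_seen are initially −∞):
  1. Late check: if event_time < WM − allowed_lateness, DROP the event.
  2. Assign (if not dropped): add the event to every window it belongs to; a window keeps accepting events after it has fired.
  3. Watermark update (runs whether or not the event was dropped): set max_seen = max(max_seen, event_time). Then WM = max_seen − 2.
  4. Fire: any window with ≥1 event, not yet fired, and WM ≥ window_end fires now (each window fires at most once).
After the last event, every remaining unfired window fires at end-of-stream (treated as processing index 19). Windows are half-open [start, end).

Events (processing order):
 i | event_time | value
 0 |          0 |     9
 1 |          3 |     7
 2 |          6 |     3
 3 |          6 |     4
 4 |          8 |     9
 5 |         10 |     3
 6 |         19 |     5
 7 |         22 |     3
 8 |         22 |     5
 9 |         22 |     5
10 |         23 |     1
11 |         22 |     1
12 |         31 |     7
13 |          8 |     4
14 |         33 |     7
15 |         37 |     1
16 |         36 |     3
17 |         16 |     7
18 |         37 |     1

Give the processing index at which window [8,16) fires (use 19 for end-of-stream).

6

i=0 t=0 v=9: → [0,8); WM=-2
i=1 t=3 v=7: → [0,8); WM=1
i=2 t=6 v=3: → [0,8); WM=4
i=3 t=6 v=4: → [0,8); WM=4
i=4 t=8 v=9: → [8,16); WM=6
i=5 t=10 v=3: → [8,16); WM=8; [0,8) fires=23
i=6 t=19 v=5: → [16,24); WM=17; [8,16) fires=12
i=7 t=22 v=3: → [16,24); WM=20
i=8 t=22 v=5: → [16,24); WM=20
i=9 t=22 v=5: → [16,24); WM=20
i=10 t=23 v=1: → [16,24); WM=21
i=11 t=22 v=1: → [16,24); WM=21
i=12 t=31 v=7: → [24,32); WM=29; [16,24) fires=20
i=13 t=8 v=4: DROP (t<29-0); WM=29
i=14 t=33 v=7: → [32,40); WM=31
i=15 t=37 v=1: → [32,40); WM=35; [24,32) fires=7
i=16 t=36 v=3: → [32,40); WM=35
i=17 t=16 v=7: DROP (t<35-0); WM=35
i=18 t=37 v=1: → [32,40); WM=35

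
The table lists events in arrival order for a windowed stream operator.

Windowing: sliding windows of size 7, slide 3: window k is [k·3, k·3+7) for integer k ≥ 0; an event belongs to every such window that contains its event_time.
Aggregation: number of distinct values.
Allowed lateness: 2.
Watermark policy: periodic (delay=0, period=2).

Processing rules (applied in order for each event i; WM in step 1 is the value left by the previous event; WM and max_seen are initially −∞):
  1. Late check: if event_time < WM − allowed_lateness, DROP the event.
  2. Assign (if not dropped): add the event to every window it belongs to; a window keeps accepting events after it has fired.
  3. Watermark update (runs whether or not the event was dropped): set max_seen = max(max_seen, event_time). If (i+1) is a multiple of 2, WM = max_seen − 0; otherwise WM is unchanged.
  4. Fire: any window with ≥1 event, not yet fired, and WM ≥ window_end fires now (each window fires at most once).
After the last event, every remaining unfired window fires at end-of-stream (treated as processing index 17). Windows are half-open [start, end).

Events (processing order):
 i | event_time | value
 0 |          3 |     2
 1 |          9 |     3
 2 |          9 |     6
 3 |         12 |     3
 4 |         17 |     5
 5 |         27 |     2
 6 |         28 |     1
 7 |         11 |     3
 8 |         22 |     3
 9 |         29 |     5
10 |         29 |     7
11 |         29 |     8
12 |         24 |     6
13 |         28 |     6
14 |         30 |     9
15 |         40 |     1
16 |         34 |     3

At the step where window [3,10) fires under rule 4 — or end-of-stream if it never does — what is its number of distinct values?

i=0 t=3 v=2: → [3,10),[0,7); WM=−∞
i=1 t=9 v=3: → [9,16),[6,13),[3,10); WM=9; [0,7) fires=1
i=2 t=9 v=6: → [9,16),[6,13),[3,10); WM=9
i=3 t=12 v=3: → [12,19),[9,16),[6,13); WM=12; [3,10) fires=3
i=4 t=17 v=5: → [15,22),[12,19); WM=12
i=5 t=27 v=2: → [27,34),[24,31),[21,28); WM=27; [6,13) fires=2 [9,16) fires=2 [12,19) fires=2 [15,22) fires=1
i=6 t=28 v=1: → [27,34),[24,31); WM=27
i=7 t=11 v=3: DROP (t<27-2); WM=28; [21,28) fires=1
i=8 t=22 v=3: DROP (t<28-2); WM=28
i=9 t=29 v=5: → [27,34),[24,31); WM=29
i=10 t=29 v=7: → [27,34),[24,31); WM=29
i=11 t=29 v=8: → [27,34),[24,31); WM=29
i=12 t=24 v=6: DROP (t<29-2); WM=29
i=13 t=28 v=6: → [27,34),[24,31); WM=29
i=14 t=30 v=9: → [30,37),[27,34),[24,31); WM=29
i=15 t=40 v=1: → [39,46),[36,43); WM=40; [24,31) fires=7 [27,34) fires=7 [30,37) fires=1
i=16 t=34 v=3: DROP (t<40-2); WM=40

3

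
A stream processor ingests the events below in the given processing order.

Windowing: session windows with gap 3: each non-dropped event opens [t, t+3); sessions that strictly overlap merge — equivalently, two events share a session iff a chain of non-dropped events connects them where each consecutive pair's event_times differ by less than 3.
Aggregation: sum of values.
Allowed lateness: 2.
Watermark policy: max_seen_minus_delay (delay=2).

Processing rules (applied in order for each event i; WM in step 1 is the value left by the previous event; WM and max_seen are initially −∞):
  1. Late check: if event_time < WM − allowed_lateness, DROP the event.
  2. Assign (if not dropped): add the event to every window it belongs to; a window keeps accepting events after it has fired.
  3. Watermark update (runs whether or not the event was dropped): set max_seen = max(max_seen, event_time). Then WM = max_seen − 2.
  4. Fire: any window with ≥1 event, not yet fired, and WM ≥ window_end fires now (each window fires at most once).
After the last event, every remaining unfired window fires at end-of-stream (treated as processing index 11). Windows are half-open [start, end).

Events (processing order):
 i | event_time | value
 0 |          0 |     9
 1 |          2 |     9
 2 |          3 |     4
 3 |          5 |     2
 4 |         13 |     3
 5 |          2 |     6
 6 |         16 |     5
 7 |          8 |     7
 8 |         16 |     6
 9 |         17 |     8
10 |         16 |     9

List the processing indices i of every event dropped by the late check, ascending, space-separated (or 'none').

5 7

i=0 t=0 v=9: → [0,3); WM=-2
i=1 t=2 v=9: → [0,5); WM=0
i=2 t=3 v=4: → [0,6); WM=1
i=3 t=5 v=2: → [0,8); WM=3
i=4 t=13 v=3: → [13,16); WM=11
i=5 t=2 v=6: DROP (t<11-2); WM=11
i=6 t=16 v=5: → [16,19); WM=14
i=7 t=8 v=7: DROP (t<14-2); WM=14
i=8 t=16 v=6: → [16,19); WM=14
i=9 t=17 v=8: → [16,20); WM=15
i=10 t=16 v=9: → [16,20); WM=15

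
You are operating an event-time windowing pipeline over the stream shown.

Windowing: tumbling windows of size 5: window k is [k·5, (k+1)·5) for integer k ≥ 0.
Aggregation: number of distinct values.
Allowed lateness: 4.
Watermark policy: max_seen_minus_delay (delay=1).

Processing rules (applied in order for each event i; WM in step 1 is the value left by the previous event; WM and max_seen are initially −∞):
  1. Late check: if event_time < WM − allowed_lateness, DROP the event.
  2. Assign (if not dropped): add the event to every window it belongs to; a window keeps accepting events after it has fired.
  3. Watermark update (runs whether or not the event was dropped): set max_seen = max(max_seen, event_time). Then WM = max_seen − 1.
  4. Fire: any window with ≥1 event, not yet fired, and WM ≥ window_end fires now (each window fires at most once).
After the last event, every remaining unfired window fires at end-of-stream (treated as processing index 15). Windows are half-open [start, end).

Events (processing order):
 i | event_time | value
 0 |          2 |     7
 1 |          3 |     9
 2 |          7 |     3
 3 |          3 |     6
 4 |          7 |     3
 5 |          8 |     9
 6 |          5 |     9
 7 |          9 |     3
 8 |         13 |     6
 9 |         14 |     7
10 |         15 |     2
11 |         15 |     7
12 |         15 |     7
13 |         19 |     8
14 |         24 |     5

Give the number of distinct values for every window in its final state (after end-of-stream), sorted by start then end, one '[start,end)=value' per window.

i=0 t=2 v=7: → [0,5); WM=1
i=1 t=3 v=9: → [0,5); WM=2
i=2 t=7 v=3: → [5,10); WM=6; [0,5) fires=2
i=3 t=3 v=6: → [0,5); WM=6
i=4 t=7 v=3: → [5,10); WM=6
i=5 t=8 v=9: → [5,10); WM=7
i=6 t=5 v=9: → [5,10); WM=7
i=7 t=9 v=3: → [5,10); WM=8
i=8 t=13 v=6: → [10,15); WM=12; [5,10) fires=2
i=9 t=14 v=7: → [10,15); WM=13
i=10 t=15 v=2: → [15,20); WM=14
i=11 t=15 v=7: → [15,20); WM=14
i=12 t=15 v=7: → [15,20); WM=14
i=13 t=19 v=8: → [15,20); WM=18; [10,15) fires=2
i=14 t=24 v=5: → [20,25); WM=23; [15,20) fires=3

[0,5)=3 [5,10)=2 [10,15)=2 [15,20)=3 [20,25)=1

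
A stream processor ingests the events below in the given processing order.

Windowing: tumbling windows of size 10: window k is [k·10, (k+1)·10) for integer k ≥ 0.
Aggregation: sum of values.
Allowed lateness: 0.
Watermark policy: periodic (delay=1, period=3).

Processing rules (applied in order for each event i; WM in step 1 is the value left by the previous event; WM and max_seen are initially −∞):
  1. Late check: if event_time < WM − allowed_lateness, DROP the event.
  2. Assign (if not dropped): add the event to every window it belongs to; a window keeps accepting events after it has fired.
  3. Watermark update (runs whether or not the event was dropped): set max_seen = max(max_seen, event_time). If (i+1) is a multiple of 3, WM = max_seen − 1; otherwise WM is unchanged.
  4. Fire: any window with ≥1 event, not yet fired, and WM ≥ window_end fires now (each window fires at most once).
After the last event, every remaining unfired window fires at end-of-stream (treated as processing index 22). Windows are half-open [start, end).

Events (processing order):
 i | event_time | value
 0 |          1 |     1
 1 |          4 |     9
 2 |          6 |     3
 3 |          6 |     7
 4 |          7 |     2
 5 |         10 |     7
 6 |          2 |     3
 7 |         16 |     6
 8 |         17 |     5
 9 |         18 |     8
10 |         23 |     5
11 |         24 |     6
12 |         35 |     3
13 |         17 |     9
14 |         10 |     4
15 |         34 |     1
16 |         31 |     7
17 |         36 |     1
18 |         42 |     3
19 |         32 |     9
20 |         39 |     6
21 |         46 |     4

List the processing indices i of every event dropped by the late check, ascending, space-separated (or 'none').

i=0 t=1 v=1: → [0,10); WM=−∞
i=1 t=4 v=9: → [0,10); WM=−∞
i=2 t=6 v=3: → [0,10); WM=5
i=3 t=6 v=7: → [0,10); WM=5
i=4 t=7 v=2: → [0,10); WM=5
i=5 t=10 v=7: → [10,20); WM=9
i=6 t=2 v=3: DROP (t<9-0); WM=9
i=7 t=16 v=6: → [10,20); WM=9
i=8 t=17 v=5: → [10,20); WM=16; [0,10) fires=22
i=9 t=18 v=8: → [10,20); WM=16
i=10 t=23 v=5: → [20,30); WM=16
i=11 t=24 v=6: → [20,30); WM=23; [10,20) fires=26
i=12 t=35 v=3: → [30,40); WM=23
i=13 t=17 v=9: DROP (t<23-0); WM=23
i=14 t=10 v=4: DROP (t<23-0); WM=34; [20,30) fires=11
i=15 t=34 v=1: → [30,40); WM=34
i=16 t=31 v=7: DROP (t<34-0); WM=34
i=17 t=36 v=1: → [30,40); WM=35
i=18 t=42 v=3: → [40,50); WM=35
i=19 t=32 v=9: DROP (t<35-0); WM=35
i=20 t=39 v=6: → [30,40); WM=41; [30,40) fires=11
i=21 t=46 v=4: → [40,50); WM=41

6 13 14 16 19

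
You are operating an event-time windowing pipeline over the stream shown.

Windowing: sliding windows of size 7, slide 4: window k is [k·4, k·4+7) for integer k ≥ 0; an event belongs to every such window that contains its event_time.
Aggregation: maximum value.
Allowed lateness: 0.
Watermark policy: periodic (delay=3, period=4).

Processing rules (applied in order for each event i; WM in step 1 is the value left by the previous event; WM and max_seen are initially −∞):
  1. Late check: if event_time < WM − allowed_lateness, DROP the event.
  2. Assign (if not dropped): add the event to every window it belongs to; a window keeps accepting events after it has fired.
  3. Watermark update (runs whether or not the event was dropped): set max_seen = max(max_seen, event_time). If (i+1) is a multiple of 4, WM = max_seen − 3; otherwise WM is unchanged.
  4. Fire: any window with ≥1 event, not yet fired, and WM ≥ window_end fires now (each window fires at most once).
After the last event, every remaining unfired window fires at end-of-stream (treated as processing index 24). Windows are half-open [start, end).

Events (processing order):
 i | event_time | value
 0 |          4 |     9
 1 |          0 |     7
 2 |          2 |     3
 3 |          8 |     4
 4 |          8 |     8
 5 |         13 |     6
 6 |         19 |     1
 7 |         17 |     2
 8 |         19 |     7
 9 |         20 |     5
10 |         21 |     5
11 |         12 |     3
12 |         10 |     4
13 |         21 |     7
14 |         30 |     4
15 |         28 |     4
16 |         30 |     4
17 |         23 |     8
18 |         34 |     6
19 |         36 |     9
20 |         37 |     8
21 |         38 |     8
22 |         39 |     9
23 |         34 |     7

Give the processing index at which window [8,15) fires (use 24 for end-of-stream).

7

i=0 t=4 v=9: → [4,11),[0,7); WM=−∞
i=1 t=0 v=7: → [0,7); WM=−∞
i=2 t=2 v=3: → [0,7); WM=−∞
i=3 t=8 v=4: → [8,15),[4,11); WM=5
i=4 t=8 v=8: → [8,15),[4,11); WM=5
i=5 t=13 v=6: → [12,19),[8,15); WM=5
i=6 t=19 v=1: → [16,23); WM=5
i=7 t=17 v=2: → [16,23),[12,19); WM=16; [0,7) fires=9 [4,11) fires=9 [8,15) fires=8
i=8 t=19 v=7: → [16,23); WM=16
i=9 t=20 v=5: → [20,27),[16,23); WM=16
i=10 t=21 v=5: → [20,27),[16,23); WM=16
i=11 t=12 v=3: DROP (t<16-0); WM=18
i=12 t=10 v=4: DROP (t<18-0); WM=18
i=13 t=21 v=7: → [20,27),[16,23); WM=18
i=14 t=30 v=4: → [28,35),[24,31); WM=18
i=15 t=28 v=4: → [28,35),[24,31); WM=27; [12,19) fires=6 [16,23) fires=7 [20,27) fires=7
i=16 t=30 v=4: → [28,35),[24,31); WM=27
i=17 t=23 v=8: DROP (t<27-0); WM=27
i=18 t=34 v=6: → [32,39),[28,35); WM=27
i=19 t=36 v=9: → [36,43),[32,39); WM=33; [24,31) fires=4
i=20 t=37 v=8: → [36,43),[32,39); WM=33
i=21 t=38 v=8: → [36,43),[32,39); WM=33
i=22 t=39 v=9: → [36,43); WM=33
i=23 t=34 v=7: → [32,39),[28,35); WM=36; [28,35) fires=7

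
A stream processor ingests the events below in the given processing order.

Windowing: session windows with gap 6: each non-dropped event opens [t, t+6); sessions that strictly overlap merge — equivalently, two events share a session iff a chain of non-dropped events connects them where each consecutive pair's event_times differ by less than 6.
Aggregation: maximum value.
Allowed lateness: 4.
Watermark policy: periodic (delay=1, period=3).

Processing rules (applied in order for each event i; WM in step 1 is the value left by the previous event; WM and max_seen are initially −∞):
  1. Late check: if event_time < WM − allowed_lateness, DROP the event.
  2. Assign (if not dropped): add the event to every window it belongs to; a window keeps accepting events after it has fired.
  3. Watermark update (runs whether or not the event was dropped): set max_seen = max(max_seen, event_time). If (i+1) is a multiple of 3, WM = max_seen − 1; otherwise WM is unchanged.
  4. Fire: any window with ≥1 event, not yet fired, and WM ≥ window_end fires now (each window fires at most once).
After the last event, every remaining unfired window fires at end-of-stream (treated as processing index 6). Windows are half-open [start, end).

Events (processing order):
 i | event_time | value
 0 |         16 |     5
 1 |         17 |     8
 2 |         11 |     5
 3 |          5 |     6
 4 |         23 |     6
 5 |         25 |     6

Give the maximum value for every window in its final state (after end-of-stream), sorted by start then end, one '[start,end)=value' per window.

i=0 t=16 v=5: → [16,22); WM=−∞
i=1 t=17 v=8: → [16,23); WM=−∞
i=2 t=11 v=5: → [11,23); WM=16
i=3 t=5 v=6: DROP (t<16-4); WM=16
i=4 t=23 v=6: → [23,29); WM=16
i=5 t=25 v=6: → [23,31); WM=24

[11,23)=8 [23,31)=6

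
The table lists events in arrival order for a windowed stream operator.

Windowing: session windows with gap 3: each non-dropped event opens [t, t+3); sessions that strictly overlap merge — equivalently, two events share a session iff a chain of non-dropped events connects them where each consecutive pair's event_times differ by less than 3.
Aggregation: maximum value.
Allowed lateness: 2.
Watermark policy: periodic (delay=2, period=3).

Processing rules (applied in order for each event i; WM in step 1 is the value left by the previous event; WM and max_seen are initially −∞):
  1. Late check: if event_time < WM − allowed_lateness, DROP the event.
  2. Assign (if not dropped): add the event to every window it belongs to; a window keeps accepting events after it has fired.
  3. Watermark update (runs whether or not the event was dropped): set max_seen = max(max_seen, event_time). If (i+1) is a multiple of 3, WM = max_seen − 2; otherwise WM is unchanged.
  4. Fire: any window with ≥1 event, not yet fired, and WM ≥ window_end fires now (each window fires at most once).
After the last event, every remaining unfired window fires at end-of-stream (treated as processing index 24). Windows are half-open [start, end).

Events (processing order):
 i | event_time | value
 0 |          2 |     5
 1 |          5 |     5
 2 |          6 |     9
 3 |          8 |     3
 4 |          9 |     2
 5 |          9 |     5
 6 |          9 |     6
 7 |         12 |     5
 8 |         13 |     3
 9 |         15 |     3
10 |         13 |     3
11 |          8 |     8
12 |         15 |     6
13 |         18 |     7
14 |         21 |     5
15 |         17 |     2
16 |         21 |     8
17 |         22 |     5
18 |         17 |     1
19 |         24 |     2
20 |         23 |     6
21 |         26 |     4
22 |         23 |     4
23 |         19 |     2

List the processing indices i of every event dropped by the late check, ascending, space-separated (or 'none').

i=0 t=2 v=5: → [2,5); WM=−∞
i=1 t=5 v=5: → [5,8); WM=−∞
i=2 t=6 v=9: → [5,9); WM=4
i=3 t=8 v=3: → [5,11); WM=4
i=4 t=9 v=2: → [5,12); WM=4
i=5 t=9 v=5: → [5,12); WM=7
i=6 t=9 v=6: → [5,12); WM=7
i=7 t=12 v=5: → [12,15); WM=7
i=8 t=13 v=3: → [12,16); WM=11
i=9 t=15 v=3: → [12,18); WM=11
i=10 t=13 v=3: → [12,18); WM=11
i=11 t=8 v=8: DROP (t<11-2); WM=13
i=12 t=15 v=6: → [12,18); WM=13
i=13 t=18 v=7: → [18,21); WM=13
i=14 t=21 v=5: → [21,24); WM=19
i=15 t=17 v=2: → [12,21); WM=19
i=16 t=21 v=8: → [21,24); WM=19
i=17 t=22 v=5: → [21,25); WM=20
i=18 t=17 v=1: DROP (t<20-2); WM=20
i=19 t=24 v=2: → [21,27); WM=20
i=20 t=23 v=6: → [21,27); WM=22
i=21 t=26 v=4: → [21,29); WM=22
i=22 t=23 v=4: → [21,29); WM=22
i=23 t=19 v=2: DROP (t<22-2); WM=24

11 18 23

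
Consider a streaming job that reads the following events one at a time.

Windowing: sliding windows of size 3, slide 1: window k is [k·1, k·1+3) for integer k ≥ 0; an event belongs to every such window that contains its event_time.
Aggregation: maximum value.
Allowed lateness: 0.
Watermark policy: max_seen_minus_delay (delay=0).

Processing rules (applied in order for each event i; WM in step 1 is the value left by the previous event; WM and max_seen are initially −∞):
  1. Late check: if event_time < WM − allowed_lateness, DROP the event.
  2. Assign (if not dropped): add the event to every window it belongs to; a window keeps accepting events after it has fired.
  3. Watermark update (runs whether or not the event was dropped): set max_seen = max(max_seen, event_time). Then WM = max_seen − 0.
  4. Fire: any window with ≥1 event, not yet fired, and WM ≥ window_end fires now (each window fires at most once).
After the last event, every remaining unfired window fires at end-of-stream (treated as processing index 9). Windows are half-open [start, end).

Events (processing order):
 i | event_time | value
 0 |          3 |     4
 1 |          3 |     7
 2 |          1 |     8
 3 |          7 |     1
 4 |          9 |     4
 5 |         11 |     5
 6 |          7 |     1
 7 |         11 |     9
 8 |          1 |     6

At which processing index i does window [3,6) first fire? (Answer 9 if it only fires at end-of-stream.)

i=0 t=3 v=4: → [3,6),[2,5),[1,4); WM=3
i=1 t=3 v=7: → [3,6),[2,5),[1,4); WM=3
i=2 t=1 v=8: DROP (t<3-0); WM=3
i=3 t=7 v=1: → [7,10),[6,9),[5,8); WM=7; [1,4) fires=7 [2,5) fires=7 [3,6) fires=7
i=4 t=9 v=4: → [9,12),[8,11),[7,10); WM=9; [5,8) fires=1 [6,9) fires=1
i=5 t=11 v=5: → [11,14),[10,13),[9,12); WM=11; [7,10) fires=4 [8,11) fires=4
i=6 t=7 v=1: DROP (t<11-0); WM=11
i=7 t=11 v=9: → [11,14),[10,13),[9,12); WM=11
i=8 t=1 v=6: DROP (t<11-0); WM=11

3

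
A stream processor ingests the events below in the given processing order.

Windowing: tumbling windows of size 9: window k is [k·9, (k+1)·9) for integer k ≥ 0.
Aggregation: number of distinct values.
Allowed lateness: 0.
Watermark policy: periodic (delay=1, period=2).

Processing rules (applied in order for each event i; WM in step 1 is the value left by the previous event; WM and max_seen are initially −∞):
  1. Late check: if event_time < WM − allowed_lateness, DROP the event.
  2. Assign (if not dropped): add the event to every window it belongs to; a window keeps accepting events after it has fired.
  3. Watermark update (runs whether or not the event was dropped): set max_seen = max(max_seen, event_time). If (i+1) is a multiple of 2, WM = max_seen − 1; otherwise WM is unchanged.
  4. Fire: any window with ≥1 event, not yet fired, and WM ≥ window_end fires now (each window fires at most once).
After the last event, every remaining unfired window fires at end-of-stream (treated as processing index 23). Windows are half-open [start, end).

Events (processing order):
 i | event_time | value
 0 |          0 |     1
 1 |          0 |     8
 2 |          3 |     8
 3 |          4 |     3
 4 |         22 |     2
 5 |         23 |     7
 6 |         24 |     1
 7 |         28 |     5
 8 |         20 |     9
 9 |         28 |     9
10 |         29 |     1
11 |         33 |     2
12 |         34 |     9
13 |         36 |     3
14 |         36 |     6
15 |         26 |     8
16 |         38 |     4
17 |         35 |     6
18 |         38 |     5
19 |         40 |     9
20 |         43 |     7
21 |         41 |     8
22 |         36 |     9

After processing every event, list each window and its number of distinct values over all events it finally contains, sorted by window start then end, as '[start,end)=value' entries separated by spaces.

i=0 t=0 v=1: → [0,9); WM=−∞
i=1 t=0 v=8: → [0,9); WM=-1
i=2 t=3 v=8: → [0,9); WM=-1
i=3 t=4 v=3: → [0,9); WM=3
i=4 t=22 v=2: → [18,27); WM=3
i=5 t=23 v=7: → [18,27); WM=22; [0,9) fires=3
i=6 t=24 v=1: → [18,27); WM=22
i=7 t=28 v=5: → [27,36); WM=27; [18,27) fires=3
i=8 t=20 v=9: DROP (t<27-0); WM=27
i=9 t=28 v=9: → [27,36); WM=27
i=10 t=29 v=1: → [27,36); WM=27
i=11 t=33 v=2: → [27,36); WM=32
i=12 t=34 v=9: → [27,36); WM=32
i=13 t=36 v=3: → [36,45); WM=35
i=14 t=36 v=6: → [36,45); WM=35
i=15 t=26 v=8: DROP (t<35-0); WM=35
i=16 t=38 v=4: → [36,45); WM=35
i=17 t=35 v=6: → [27,36); WM=37; [27,36) fires=5
i=18 t=38 v=5: → [36,45); WM=37
i=19 t=40 v=9: → [36,45); WM=39
i=20 t=43 v=7: → [36,45); WM=39
i=21 t=41 v=8: → [36,45); WM=42
i=22 t=36 v=9: DROP (t<42-0); WM=42

[0,9)=3 [18,27)=3 [27,36)=5 [36,45)=7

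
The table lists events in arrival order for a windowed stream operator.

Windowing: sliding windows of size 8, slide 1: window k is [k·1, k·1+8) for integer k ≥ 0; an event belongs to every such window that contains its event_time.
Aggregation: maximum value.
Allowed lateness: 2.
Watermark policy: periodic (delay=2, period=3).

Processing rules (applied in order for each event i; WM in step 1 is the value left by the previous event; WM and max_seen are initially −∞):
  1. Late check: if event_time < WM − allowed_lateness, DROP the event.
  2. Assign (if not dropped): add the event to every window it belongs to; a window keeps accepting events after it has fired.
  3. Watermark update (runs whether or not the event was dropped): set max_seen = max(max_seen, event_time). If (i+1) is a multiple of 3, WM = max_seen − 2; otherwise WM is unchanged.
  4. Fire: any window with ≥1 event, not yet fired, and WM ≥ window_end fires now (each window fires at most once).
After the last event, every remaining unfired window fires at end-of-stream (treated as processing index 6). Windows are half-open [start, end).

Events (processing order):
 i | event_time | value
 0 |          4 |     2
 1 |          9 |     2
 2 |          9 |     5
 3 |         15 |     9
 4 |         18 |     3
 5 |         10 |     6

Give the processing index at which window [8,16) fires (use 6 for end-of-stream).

5

i=0 t=4 v=2: → [4,12),[3,11),[2,10),[1,9),[0,8); WM=−∞
i=1 t=9 v=2: → [9,17),[8,16),[7,15),[6,14),[5,13),[4,12),[3,11),[2,10); WM=−∞
i=2 t=9 v=5: → [9,17),[8,16),[7,15),[6,14),[5,13),[4,12),[3,11),[2,10); WM=7
i=3 t=15 v=9: → [15,23),[14,22),[13,21),[12,20),[11,19),[10,18),[9,17),[8,16); WM=7
i=4 t=18 v=3: → [18,26),[17,25),[16,24),[15,23),[14,22),[13,21),[12,20),[11,19); WM=7
i=5 t=10 v=6: → [10,18),[9,17),[8,16),[7,15),[6,14),[5,13),[4,12),[3,11); WM=16; [0,8) fires=2 [1,9) fires=2 [2,10) fires=5 [3,11) fires=6 [4,12) fires=6 [5,13) fires=6 [6,14) fires=6 [7,15) fires=6 [8,16) fires=9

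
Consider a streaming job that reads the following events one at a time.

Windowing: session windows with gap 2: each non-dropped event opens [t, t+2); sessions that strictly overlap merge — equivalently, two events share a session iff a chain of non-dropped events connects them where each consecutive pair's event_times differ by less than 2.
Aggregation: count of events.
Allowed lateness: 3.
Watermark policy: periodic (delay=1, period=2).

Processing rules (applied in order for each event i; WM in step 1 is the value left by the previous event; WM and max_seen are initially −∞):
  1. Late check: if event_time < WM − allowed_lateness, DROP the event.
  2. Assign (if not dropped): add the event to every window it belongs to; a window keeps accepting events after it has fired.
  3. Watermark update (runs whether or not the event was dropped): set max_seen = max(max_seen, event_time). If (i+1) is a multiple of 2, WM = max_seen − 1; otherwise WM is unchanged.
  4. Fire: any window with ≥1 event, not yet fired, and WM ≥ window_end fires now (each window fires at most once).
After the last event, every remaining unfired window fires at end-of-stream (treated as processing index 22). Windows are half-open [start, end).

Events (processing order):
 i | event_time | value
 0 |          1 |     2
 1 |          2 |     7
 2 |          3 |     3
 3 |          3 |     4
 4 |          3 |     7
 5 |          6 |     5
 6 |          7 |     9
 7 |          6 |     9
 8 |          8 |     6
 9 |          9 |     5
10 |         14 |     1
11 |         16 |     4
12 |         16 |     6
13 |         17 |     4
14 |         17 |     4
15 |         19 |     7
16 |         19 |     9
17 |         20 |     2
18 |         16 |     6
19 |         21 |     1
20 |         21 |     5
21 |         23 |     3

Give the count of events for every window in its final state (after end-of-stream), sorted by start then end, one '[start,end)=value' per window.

i=0 t=1 v=2: → [1,3); WM=−∞
i=1 t=2 v=7: → [1,4); WM=1
i=2 t=3 v=3: → [1,5); WM=1
i=3 t=3 v=4: → [1,5); WM=2
i=4 t=3 v=7: → [1,5); WM=2
i=5 t=6 v=5: → [6,8); WM=5
i=6 t=7 v=9: → [6,9); WM=5
i=7 t=6 v=9: → [6,9); WM=6
i=8 t=8 v=6: → [6,10); WM=6
i=9 t=9 v=5: → [6,11); WM=8
i=10 t=14 v=1: → [14,16); WM=8
i=11 t=16 v=4: → [16,18); WM=15
i=12 t=16 v=6: → [16,18); WM=15
i=13 t=17 v=4: → [16,19); WM=16
i=14 t=17 v=4: → [16,19); WM=16
i=15 t=19 v=7: → [19,21); WM=18
i=16 t=19 v=9: → [19,21); WM=18
i=17 t=20 v=2: → [19,22); WM=19
i=18 t=16 v=6: → [16,19); WM=19
i=19 t=21 v=1: → [19,23); WM=20
i=20 t=21 v=5: → [19,23); WM=20
i=21 t=23 v=3: → [23,25); WM=22

[1,5)=5 [6,11)=5 [14,16)=1 [16,19)=5 [19,23)=5 [23,25)=1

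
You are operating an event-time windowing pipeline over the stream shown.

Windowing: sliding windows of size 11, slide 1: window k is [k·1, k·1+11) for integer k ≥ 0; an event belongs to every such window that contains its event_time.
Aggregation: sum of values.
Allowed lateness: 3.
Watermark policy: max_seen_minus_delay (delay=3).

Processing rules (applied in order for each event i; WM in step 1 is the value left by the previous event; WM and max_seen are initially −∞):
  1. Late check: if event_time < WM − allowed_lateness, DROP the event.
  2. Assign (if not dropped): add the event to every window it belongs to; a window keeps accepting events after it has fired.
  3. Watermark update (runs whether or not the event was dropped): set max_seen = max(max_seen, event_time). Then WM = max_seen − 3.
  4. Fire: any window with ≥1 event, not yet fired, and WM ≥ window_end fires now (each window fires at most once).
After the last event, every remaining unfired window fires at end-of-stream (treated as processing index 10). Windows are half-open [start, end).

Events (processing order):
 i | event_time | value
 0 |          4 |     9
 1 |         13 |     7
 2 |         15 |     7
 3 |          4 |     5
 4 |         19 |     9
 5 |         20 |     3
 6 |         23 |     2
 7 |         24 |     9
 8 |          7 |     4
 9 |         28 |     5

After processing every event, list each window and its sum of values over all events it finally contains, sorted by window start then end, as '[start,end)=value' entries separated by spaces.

[0,11)=9 [1,12)=9 [2,13)=9 [3,14)=16 [4,15)=16 [5,16)=14 [6,17)=14 [7,18)=14 [8,19)=14 [9,20)=23 [10,21)=26 [11,22)=26 [12,23)=26 [13,24)=28 [14,25)=30 [15,26)=30 [16,27)=23 [17,28)=23 [18,29)=28 [19,30)=28 [20,31)=19 [21,32)=16 [22,33)=16 [23,34)=16 [24,35)=14 [25,36)=5 [26,37)=5 [27,38)=5 [28,39)=5

i=0 t=4 v=9: → [4,15),[3,14),[2,13),[1,12),[0,11); WM=1
i=1 t=13 v=7: → [13,24),[12,23),[11,22),[10,21),[9,20),[8,19),[7,18),[6,17),[5,16),[4,15),[3,14); WM=10
i=2 t=15 v=7: → [15,26),[14,25),[13,24),[12,23),[11,22),[10,21),[9,20),[8,19),[7,18),[6,17),[5,16); WM=12; [0,11) fires=9 [1,12) fires=9
i=3 t=4 v=5: DROP (t<12-3); WM=12
i=4 t=19 v=9: → [19,30),[18,29),[17,28),[16,27),[15,26),[14,25),[13,24),[12,23),[11,22),[10,21),[9,20); WM=16; [2,13) fires=9 [3,14) fires=16 [4,15) fires=16 [5,16) fires=14
i=5 t=20 v=3: → [20,31),[19,30),[18,29),[17,28),[16,27),[15,26),[14,25),[13,24),[12,23),[11,22),[10,21); WM=17; [6,17) fires=14
i=6 t=23 v=2: → [23,34),[22,33),[21,32),[20,31),[19,30),[18,29),[17,28),[16,27),[15,26),[14,25),[13,24); WM=20; [7,18) fires=14 [8,19) fires=14 [9,20) fires=23
i=7 t=24 v=9: → [24,35),[23,34),[22,33),[21,32),[20,31),[19,30),[18,29),[17,28),[16,27),[15,26),[14,25); WM=21; [10,21) fires=26
i=8 t=7 v=4: DROP (t<21-3); WM=21
i=9 t=28 v=5: → [28,39),[27,38),[26,37),[25,36),[24,35),[23,34),[22,33),[21,32),[20,31),[19,30),[18,29); WM=25; [11,22) fires=26 [12,23) fires=26 [13,24) fires=28 [14,25) fires=30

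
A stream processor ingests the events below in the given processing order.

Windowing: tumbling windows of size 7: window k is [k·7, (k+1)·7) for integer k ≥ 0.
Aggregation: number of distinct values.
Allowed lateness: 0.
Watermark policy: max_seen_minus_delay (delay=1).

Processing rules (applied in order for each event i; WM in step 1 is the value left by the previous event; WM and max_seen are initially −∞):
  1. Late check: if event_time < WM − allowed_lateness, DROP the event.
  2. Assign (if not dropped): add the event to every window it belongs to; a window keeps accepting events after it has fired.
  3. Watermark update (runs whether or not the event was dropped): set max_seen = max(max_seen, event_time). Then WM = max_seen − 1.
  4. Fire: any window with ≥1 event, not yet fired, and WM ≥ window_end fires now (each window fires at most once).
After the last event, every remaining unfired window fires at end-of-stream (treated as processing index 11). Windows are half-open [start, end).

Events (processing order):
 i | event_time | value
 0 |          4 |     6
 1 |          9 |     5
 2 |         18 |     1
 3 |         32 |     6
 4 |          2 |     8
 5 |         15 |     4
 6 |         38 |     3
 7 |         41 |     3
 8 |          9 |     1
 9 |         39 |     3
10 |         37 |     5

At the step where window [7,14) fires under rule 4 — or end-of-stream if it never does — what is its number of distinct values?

i=0 t=4 v=6: → [0,7); WM=3
i=1 t=9 v=5: → [7,14); WM=8; [0,7) fires=1
i=2 t=18 v=1: → [14,21); WM=17; [7,14) fires=1
i=3 t=32 v=6: → [28,35); WM=31; [14,21) fires=1
i=4 t=2 v=8: DROP (t<31-0); WM=31
i=5 t=15 v=4: DROP (t<31-0); WM=31
i=6 t=38 v=3: → [35,42); WM=37; [28,35) fires=1
i=7 t=41 v=3: → [35,42); WM=40
i=8 t=9 v=1: DROP (t<40-0); WM=40
i=9 t=39 v=3: DROP (t<40-0); WM=40
i=10 t=37 v=5: DROP (t<40-0); WM=40

1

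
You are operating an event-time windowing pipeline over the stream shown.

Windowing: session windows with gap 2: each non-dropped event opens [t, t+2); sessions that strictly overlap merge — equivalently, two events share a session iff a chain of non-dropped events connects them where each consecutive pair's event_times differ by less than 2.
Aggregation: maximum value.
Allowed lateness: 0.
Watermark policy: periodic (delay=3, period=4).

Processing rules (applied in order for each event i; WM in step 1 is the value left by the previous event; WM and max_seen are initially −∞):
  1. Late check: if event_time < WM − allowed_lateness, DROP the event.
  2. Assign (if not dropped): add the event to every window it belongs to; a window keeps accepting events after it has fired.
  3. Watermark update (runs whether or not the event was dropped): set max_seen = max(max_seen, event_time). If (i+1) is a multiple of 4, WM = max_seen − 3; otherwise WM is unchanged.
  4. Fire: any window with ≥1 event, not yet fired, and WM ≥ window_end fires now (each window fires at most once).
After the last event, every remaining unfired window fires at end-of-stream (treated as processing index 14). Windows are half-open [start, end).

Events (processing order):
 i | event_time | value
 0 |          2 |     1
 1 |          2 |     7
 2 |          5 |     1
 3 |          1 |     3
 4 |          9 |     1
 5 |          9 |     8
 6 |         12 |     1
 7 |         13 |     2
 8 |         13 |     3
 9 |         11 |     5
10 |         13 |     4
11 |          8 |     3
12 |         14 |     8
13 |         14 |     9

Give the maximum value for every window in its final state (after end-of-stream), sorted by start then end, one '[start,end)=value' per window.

i=0 t=2 v=1: → [2,4); WM=−∞
i=1 t=2 v=7: → [2,4); WM=−∞
i=2 t=5 v=1: → [5,7); WM=−∞
i=3 t=1 v=3: → [1,4); WM=2
i=4 t=9 v=1: → [9,11); WM=2
i=5 t=9 v=8: → [9,11); WM=2
i=6 t=12 v=1: → [12,14); WM=2
i=7 t=13 v=2: → [12,15); WM=10
i=8 t=13 v=3: → [12,15); WM=10
i=9 t=11 v=5: → [11,15); WM=10
i=10 t=13 v=4: → [11,15); WM=10
i=11 t=8 v=3: DROP (t<10-0); WM=10
i=12 t=14 v=8: → [11,16); WM=10
i=13 t=14 v=9: → [11,16); WM=10

[1,4)=7 [5,7)=1 [9,11)=8 [11,16)=9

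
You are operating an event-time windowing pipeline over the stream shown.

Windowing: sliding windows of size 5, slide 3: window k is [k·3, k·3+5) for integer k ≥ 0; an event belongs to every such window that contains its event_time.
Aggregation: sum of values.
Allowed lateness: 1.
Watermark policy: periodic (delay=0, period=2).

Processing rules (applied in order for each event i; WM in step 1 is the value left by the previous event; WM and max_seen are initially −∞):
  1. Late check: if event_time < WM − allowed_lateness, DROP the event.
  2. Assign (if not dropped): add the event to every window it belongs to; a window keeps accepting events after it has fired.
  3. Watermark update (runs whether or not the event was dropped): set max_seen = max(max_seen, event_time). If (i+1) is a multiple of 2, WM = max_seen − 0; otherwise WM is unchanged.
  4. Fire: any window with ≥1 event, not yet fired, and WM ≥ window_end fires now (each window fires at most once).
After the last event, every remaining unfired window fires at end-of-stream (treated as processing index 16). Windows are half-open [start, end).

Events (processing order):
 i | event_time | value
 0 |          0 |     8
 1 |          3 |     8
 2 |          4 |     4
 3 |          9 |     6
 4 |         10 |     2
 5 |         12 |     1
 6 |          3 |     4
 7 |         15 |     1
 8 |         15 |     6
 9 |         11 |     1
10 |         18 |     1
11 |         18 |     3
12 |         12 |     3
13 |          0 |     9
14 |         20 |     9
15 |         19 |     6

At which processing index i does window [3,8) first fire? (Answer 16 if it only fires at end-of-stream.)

3

i=0 t=0 v=8: → [0,5); WM=−∞
i=1 t=3 v=8: → [3,8),[0,5); WM=3
i=2 t=4 v=4: → [3,8),[0,5); WM=3
i=3 t=9 v=6: → [9,14),[6,11); WM=9; [0,5) fires=20 [3,8) fires=12
i=4 t=10 v=2: → [9,14),[6,11); WM=9
i=5 t=12 v=1: → [12,17),[9,14); WM=12; [6,11) fires=8
i=6 t=3 v=4: DROP (t<12-1); WM=12
i=7 t=15 v=1: → [15,20),[12,17); WM=15; [9,14) fires=9
i=8 t=15 v=6: → [15,20),[12,17); WM=15
i=9 t=11 v=1: DROP (t<15-1); WM=15
i=10 t=18 v=1: → [18,23),[15,20); WM=15
i=11 t=18 v=3: → [18,23),[15,20); WM=18; [12,17) fires=8
i=12 t=12 v=3: DROP (t<18-1); WM=18
i=13 t=0 v=9: DROP (t<18-1); WM=18
i=14 t=20 v=9: → [18,23); WM=18
i=15 t=19 v=6: → [18,23),[15,20); WM=20; [15,20) fires=17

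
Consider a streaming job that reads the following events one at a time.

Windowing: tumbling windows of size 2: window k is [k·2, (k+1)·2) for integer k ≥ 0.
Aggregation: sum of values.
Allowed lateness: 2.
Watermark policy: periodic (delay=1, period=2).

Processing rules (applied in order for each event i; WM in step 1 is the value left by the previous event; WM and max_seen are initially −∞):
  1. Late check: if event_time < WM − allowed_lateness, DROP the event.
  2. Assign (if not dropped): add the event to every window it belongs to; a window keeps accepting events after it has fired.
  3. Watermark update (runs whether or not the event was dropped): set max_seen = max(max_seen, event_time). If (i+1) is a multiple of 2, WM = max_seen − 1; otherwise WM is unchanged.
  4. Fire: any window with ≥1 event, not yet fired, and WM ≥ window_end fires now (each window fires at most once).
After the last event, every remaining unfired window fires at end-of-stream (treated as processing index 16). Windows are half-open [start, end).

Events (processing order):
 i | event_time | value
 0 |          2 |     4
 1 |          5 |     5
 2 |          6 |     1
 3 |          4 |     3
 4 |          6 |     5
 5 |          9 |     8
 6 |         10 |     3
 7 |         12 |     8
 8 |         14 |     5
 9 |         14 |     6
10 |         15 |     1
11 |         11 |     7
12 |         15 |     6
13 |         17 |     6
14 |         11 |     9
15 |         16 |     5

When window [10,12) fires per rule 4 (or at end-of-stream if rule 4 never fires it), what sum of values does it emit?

3

i=0 t=2 v=4: → [2,4); WM=−∞
i=1 t=5 v=5: → [4,6); WM=4; [2,4) fires=4
i=2 t=6 v=1: → [6,8); WM=4
i=3 t=4 v=3: → [4,6); WM=5
i=4 t=6 v=5: → [6,8); WM=5
i=5 t=9 v=8: → [8,10); WM=8; [4,6) fires=8 [6,8) fires=6
i=6 t=10 v=3: → [10,12); WM=8
i=7 t=12 v=8: → [12,14); WM=11; [8,10) fires=8
i=8 t=14 v=5: → [14,16); WM=11
i=9 t=14 v=6: → [14,16); WM=13; [10,12) fires=3
i=10 t=15 v=1: → [14,16); WM=13
i=11 t=11 v=7: → [10,12); WM=14; [12,14) fires=8
i=12 t=15 v=6: → [14,16); WM=14
i=13 t=17 v=6: → [16,18); WM=16; [14,16) fires=18
i=14 t=11 v=9: DROP (t<16-2); WM=16
i=15 t=16 v=5: → [16,18); WM=16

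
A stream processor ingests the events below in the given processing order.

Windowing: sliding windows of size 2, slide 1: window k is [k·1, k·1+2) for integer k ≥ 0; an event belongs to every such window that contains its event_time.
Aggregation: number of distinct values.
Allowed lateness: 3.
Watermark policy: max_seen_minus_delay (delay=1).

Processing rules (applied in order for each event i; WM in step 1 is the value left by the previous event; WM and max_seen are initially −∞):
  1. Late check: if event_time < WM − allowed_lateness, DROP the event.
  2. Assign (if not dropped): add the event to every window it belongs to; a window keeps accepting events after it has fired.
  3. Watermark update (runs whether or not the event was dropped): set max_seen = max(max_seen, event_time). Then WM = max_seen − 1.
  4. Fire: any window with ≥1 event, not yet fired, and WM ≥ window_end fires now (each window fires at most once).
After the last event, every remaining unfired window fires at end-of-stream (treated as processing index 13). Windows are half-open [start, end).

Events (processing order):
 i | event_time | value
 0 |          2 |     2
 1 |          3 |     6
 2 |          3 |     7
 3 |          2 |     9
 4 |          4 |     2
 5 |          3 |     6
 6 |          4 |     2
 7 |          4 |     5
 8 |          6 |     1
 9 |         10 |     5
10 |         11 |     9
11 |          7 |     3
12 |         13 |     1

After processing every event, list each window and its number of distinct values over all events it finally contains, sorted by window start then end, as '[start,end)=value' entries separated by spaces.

i=0 t=2 v=2: → [2,4),[1,3); WM=1
i=1 t=3 v=6: → [3,5),[2,4); WM=2
i=2 t=3 v=7: → [3,5),[2,4); WM=2
i=3 t=2 v=9: → [2,4),[1,3); WM=2
i=4 t=4 v=2: → [4,6),[3,5); WM=3; [1,3) fires=2
i=5 t=3 v=6: → [3,5),[2,4); WM=3
i=6 t=4 v=2: → [4,6),[3,5); WM=3
i=7 t=4 v=5: → [4,6),[3,5); WM=3
i=8 t=6 v=1: → [6,8),[5,7); WM=5; [2,4) fires=4 [3,5) fires=4
i=9 t=10 v=5: → [10,12),[9,11); WM=9; [4,6) fires=2 [5,7) fires=1 [6,8) fires=1
i=10 t=11 v=9: → [11,13),[10,12); WM=10
i=11 t=7 v=3: → [7,9),[6,8); WM=10; [7,9) fires=1
i=12 t=13 v=1: → [13,15),[12,14); WM=12; [9,11) fires=1 [10,12) fires=2

[1,3)=2 [2,4)=4 [3,5)=4 [4,6)=2 [5,7)=1 [6,8)=2 [7,9)=1 [9,11)=1 [10,12)=2 [11,13)=1 [12,14)=1 [13,15)=1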